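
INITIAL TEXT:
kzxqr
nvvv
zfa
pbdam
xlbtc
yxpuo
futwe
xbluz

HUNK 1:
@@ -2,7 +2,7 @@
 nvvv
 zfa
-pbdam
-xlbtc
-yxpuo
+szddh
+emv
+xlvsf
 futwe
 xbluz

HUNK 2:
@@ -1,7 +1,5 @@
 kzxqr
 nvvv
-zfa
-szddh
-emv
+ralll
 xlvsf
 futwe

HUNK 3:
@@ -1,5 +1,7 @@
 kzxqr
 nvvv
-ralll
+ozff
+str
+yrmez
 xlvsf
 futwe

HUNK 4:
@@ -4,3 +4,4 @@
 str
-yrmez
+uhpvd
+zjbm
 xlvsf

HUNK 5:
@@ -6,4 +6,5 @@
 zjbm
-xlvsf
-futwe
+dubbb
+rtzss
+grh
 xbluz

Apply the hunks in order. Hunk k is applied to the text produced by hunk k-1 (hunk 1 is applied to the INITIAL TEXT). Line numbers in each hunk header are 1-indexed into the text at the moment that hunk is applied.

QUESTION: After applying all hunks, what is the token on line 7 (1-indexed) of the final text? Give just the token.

Answer: dubbb

Derivation:
Hunk 1: at line 2 remove [pbdam,xlbtc,yxpuo] add [szddh,emv,xlvsf] -> 8 lines: kzxqr nvvv zfa szddh emv xlvsf futwe xbluz
Hunk 2: at line 1 remove [zfa,szddh,emv] add [ralll] -> 6 lines: kzxqr nvvv ralll xlvsf futwe xbluz
Hunk 3: at line 1 remove [ralll] add [ozff,str,yrmez] -> 8 lines: kzxqr nvvv ozff str yrmez xlvsf futwe xbluz
Hunk 4: at line 4 remove [yrmez] add [uhpvd,zjbm] -> 9 lines: kzxqr nvvv ozff str uhpvd zjbm xlvsf futwe xbluz
Hunk 5: at line 6 remove [xlvsf,futwe] add [dubbb,rtzss,grh] -> 10 lines: kzxqr nvvv ozff str uhpvd zjbm dubbb rtzss grh xbluz
Final line 7: dubbb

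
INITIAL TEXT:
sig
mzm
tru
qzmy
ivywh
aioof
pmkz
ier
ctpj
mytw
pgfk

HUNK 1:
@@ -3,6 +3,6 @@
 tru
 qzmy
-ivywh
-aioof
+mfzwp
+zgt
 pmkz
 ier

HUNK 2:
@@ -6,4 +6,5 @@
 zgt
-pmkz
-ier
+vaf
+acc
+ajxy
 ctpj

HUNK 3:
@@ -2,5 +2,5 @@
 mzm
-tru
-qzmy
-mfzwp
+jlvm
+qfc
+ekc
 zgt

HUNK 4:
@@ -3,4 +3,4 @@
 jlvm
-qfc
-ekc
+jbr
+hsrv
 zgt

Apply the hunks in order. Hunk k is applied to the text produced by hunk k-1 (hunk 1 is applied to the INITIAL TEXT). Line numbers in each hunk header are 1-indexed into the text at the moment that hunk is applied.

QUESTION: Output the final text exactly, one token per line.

Hunk 1: at line 3 remove [ivywh,aioof] add [mfzwp,zgt] -> 11 lines: sig mzm tru qzmy mfzwp zgt pmkz ier ctpj mytw pgfk
Hunk 2: at line 6 remove [pmkz,ier] add [vaf,acc,ajxy] -> 12 lines: sig mzm tru qzmy mfzwp zgt vaf acc ajxy ctpj mytw pgfk
Hunk 3: at line 2 remove [tru,qzmy,mfzwp] add [jlvm,qfc,ekc] -> 12 lines: sig mzm jlvm qfc ekc zgt vaf acc ajxy ctpj mytw pgfk
Hunk 4: at line 3 remove [qfc,ekc] add [jbr,hsrv] -> 12 lines: sig mzm jlvm jbr hsrv zgt vaf acc ajxy ctpj mytw pgfk

Answer: sig
mzm
jlvm
jbr
hsrv
zgt
vaf
acc
ajxy
ctpj
mytw
pgfk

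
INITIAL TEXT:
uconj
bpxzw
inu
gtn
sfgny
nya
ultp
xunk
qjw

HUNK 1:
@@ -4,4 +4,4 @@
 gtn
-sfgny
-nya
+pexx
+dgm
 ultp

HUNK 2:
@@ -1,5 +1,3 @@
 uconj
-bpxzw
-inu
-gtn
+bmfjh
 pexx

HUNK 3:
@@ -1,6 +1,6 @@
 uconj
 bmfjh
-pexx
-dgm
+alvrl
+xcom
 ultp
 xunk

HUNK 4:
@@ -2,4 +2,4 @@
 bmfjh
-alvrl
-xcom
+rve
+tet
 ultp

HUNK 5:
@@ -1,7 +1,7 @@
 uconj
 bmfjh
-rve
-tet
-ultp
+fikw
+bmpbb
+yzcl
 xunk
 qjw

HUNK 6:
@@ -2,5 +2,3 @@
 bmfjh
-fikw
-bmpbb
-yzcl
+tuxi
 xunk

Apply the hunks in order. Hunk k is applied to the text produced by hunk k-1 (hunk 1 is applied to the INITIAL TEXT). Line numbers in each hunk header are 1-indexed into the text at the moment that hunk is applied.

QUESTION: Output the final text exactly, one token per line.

Hunk 1: at line 4 remove [sfgny,nya] add [pexx,dgm] -> 9 lines: uconj bpxzw inu gtn pexx dgm ultp xunk qjw
Hunk 2: at line 1 remove [bpxzw,inu,gtn] add [bmfjh] -> 7 lines: uconj bmfjh pexx dgm ultp xunk qjw
Hunk 3: at line 1 remove [pexx,dgm] add [alvrl,xcom] -> 7 lines: uconj bmfjh alvrl xcom ultp xunk qjw
Hunk 4: at line 2 remove [alvrl,xcom] add [rve,tet] -> 7 lines: uconj bmfjh rve tet ultp xunk qjw
Hunk 5: at line 1 remove [rve,tet,ultp] add [fikw,bmpbb,yzcl] -> 7 lines: uconj bmfjh fikw bmpbb yzcl xunk qjw
Hunk 6: at line 2 remove [fikw,bmpbb,yzcl] add [tuxi] -> 5 lines: uconj bmfjh tuxi xunk qjw

Answer: uconj
bmfjh
tuxi
xunk
qjw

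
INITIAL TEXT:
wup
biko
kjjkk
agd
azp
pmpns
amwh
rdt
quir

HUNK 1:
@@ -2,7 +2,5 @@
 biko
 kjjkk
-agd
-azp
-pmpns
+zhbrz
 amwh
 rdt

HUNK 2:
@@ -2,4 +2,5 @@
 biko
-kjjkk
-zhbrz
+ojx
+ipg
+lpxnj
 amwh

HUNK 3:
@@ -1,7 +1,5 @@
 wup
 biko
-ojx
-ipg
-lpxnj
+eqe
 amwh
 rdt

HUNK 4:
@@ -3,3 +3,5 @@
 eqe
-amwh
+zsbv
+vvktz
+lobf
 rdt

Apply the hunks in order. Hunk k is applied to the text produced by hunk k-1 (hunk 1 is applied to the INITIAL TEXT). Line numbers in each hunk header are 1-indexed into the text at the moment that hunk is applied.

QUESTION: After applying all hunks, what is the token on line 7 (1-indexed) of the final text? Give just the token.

Hunk 1: at line 2 remove [agd,azp,pmpns] add [zhbrz] -> 7 lines: wup biko kjjkk zhbrz amwh rdt quir
Hunk 2: at line 2 remove [kjjkk,zhbrz] add [ojx,ipg,lpxnj] -> 8 lines: wup biko ojx ipg lpxnj amwh rdt quir
Hunk 3: at line 1 remove [ojx,ipg,lpxnj] add [eqe] -> 6 lines: wup biko eqe amwh rdt quir
Hunk 4: at line 3 remove [amwh] add [zsbv,vvktz,lobf] -> 8 lines: wup biko eqe zsbv vvktz lobf rdt quir
Final line 7: rdt

Answer: rdt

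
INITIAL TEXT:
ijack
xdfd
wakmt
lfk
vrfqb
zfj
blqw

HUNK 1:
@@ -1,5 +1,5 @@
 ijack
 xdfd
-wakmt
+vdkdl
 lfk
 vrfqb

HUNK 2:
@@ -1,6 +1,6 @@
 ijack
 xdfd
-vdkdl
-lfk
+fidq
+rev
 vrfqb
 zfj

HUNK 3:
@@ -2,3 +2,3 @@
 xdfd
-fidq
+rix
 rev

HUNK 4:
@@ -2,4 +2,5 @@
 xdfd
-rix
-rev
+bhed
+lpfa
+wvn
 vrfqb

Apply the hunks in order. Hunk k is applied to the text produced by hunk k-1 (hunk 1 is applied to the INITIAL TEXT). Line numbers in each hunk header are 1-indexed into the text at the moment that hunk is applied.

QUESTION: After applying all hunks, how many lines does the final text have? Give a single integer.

Hunk 1: at line 1 remove [wakmt] add [vdkdl] -> 7 lines: ijack xdfd vdkdl lfk vrfqb zfj blqw
Hunk 2: at line 1 remove [vdkdl,lfk] add [fidq,rev] -> 7 lines: ijack xdfd fidq rev vrfqb zfj blqw
Hunk 3: at line 2 remove [fidq] add [rix] -> 7 lines: ijack xdfd rix rev vrfqb zfj blqw
Hunk 4: at line 2 remove [rix,rev] add [bhed,lpfa,wvn] -> 8 lines: ijack xdfd bhed lpfa wvn vrfqb zfj blqw
Final line count: 8

Answer: 8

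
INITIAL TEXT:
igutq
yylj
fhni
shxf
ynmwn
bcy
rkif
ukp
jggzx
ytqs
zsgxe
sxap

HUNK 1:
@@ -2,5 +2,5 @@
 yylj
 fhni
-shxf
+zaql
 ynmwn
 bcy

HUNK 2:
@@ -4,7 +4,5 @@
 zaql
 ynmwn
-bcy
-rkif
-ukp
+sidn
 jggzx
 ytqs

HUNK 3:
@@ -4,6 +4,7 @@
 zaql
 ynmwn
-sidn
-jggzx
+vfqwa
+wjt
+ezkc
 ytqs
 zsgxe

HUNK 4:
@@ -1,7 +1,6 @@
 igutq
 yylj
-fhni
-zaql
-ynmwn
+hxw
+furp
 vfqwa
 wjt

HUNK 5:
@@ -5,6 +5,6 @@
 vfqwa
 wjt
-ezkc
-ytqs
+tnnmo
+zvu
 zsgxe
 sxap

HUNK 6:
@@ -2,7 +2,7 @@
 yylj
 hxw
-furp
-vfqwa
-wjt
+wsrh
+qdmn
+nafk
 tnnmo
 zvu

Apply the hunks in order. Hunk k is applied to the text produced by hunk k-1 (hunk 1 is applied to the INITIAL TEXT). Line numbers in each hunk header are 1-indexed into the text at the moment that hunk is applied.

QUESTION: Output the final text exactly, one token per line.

Answer: igutq
yylj
hxw
wsrh
qdmn
nafk
tnnmo
zvu
zsgxe
sxap

Derivation:
Hunk 1: at line 2 remove [shxf] add [zaql] -> 12 lines: igutq yylj fhni zaql ynmwn bcy rkif ukp jggzx ytqs zsgxe sxap
Hunk 2: at line 4 remove [bcy,rkif,ukp] add [sidn] -> 10 lines: igutq yylj fhni zaql ynmwn sidn jggzx ytqs zsgxe sxap
Hunk 3: at line 4 remove [sidn,jggzx] add [vfqwa,wjt,ezkc] -> 11 lines: igutq yylj fhni zaql ynmwn vfqwa wjt ezkc ytqs zsgxe sxap
Hunk 4: at line 1 remove [fhni,zaql,ynmwn] add [hxw,furp] -> 10 lines: igutq yylj hxw furp vfqwa wjt ezkc ytqs zsgxe sxap
Hunk 5: at line 5 remove [ezkc,ytqs] add [tnnmo,zvu] -> 10 lines: igutq yylj hxw furp vfqwa wjt tnnmo zvu zsgxe sxap
Hunk 6: at line 2 remove [furp,vfqwa,wjt] add [wsrh,qdmn,nafk] -> 10 lines: igutq yylj hxw wsrh qdmn nafk tnnmo zvu zsgxe sxap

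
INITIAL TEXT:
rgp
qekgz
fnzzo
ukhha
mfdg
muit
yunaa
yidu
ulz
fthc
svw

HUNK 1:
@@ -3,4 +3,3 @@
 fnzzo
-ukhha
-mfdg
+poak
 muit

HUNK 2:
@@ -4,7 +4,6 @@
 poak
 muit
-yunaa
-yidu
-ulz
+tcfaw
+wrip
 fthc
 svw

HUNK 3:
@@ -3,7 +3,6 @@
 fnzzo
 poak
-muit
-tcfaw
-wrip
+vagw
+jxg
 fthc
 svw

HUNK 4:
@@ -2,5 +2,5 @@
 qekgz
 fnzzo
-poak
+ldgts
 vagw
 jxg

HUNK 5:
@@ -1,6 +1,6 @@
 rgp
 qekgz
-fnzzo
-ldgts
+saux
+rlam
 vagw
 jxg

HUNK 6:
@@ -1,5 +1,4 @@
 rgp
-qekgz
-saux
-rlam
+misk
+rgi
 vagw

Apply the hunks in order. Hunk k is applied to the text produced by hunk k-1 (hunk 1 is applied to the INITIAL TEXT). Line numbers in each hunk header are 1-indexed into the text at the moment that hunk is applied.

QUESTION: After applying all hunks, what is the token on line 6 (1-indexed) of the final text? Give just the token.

Hunk 1: at line 3 remove [ukhha,mfdg] add [poak] -> 10 lines: rgp qekgz fnzzo poak muit yunaa yidu ulz fthc svw
Hunk 2: at line 4 remove [yunaa,yidu,ulz] add [tcfaw,wrip] -> 9 lines: rgp qekgz fnzzo poak muit tcfaw wrip fthc svw
Hunk 3: at line 3 remove [muit,tcfaw,wrip] add [vagw,jxg] -> 8 lines: rgp qekgz fnzzo poak vagw jxg fthc svw
Hunk 4: at line 2 remove [poak] add [ldgts] -> 8 lines: rgp qekgz fnzzo ldgts vagw jxg fthc svw
Hunk 5: at line 1 remove [fnzzo,ldgts] add [saux,rlam] -> 8 lines: rgp qekgz saux rlam vagw jxg fthc svw
Hunk 6: at line 1 remove [qekgz,saux,rlam] add [misk,rgi] -> 7 lines: rgp misk rgi vagw jxg fthc svw
Final line 6: fthc

Answer: fthc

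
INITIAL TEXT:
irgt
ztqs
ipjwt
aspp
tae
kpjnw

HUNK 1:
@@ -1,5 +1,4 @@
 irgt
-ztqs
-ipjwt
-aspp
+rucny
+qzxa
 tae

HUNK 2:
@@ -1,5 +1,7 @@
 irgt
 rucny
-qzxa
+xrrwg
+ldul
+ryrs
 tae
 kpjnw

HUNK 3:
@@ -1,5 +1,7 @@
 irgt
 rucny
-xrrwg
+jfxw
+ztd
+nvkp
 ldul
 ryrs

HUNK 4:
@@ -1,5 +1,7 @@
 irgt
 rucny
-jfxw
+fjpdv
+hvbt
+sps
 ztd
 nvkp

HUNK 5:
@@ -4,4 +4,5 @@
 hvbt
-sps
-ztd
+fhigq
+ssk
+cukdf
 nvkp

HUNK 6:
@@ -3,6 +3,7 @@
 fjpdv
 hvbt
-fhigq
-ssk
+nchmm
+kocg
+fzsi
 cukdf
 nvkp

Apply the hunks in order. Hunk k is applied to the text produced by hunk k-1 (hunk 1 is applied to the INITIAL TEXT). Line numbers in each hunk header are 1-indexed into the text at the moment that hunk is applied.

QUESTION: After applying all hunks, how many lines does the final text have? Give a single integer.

Answer: 13

Derivation:
Hunk 1: at line 1 remove [ztqs,ipjwt,aspp] add [rucny,qzxa] -> 5 lines: irgt rucny qzxa tae kpjnw
Hunk 2: at line 1 remove [qzxa] add [xrrwg,ldul,ryrs] -> 7 lines: irgt rucny xrrwg ldul ryrs tae kpjnw
Hunk 3: at line 1 remove [xrrwg] add [jfxw,ztd,nvkp] -> 9 lines: irgt rucny jfxw ztd nvkp ldul ryrs tae kpjnw
Hunk 4: at line 1 remove [jfxw] add [fjpdv,hvbt,sps] -> 11 lines: irgt rucny fjpdv hvbt sps ztd nvkp ldul ryrs tae kpjnw
Hunk 5: at line 4 remove [sps,ztd] add [fhigq,ssk,cukdf] -> 12 lines: irgt rucny fjpdv hvbt fhigq ssk cukdf nvkp ldul ryrs tae kpjnw
Hunk 6: at line 3 remove [fhigq,ssk] add [nchmm,kocg,fzsi] -> 13 lines: irgt rucny fjpdv hvbt nchmm kocg fzsi cukdf nvkp ldul ryrs tae kpjnw
Final line count: 13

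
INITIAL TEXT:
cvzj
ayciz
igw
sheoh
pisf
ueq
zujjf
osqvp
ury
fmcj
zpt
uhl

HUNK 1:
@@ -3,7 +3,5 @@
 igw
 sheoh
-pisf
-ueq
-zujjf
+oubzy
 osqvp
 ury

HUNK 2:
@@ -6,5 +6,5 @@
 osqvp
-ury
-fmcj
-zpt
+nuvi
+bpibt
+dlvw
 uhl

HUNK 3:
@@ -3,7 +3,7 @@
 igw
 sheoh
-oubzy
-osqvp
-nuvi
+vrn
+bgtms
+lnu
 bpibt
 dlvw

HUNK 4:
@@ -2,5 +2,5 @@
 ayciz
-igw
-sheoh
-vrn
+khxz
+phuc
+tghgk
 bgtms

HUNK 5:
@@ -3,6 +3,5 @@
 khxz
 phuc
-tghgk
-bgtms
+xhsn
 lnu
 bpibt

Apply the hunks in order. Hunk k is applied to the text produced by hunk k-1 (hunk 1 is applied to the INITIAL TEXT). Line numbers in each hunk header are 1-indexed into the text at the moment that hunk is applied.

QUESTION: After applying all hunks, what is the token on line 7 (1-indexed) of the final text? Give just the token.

Hunk 1: at line 3 remove [pisf,ueq,zujjf] add [oubzy] -> 10 lines: cvzj ayciz igw sheoh oubzy osqvp ury fmcj zpt uhl
Hunk 2: at line 6 remove [ury,fmcj,zpt] add [nuvi,bpibt,dlvw] -> 10 lines: cvzj ayciz igw sheoh oubzy osqvp nuvi bpibt dlvw uhl
Hunk 3: at line 3 remove [oubzy,osqvp,nuvi] add [vrn,bgtms,lnu] -> 10 lines: cvzj ayciz igw sheoh vrn bgtms lnu bpibt dlvw uhl
Hunk 4: at line 2 remove [igw,sheoh,vrn] add [khxz,phuc,tghgk] -> 10 lines: cvzj ayciz khxz phuc tghgk bgtms lnu bpibt dlvw uhl
Hunk 5: at line 3 remove [tghgk,bgtms] add [xhsn] -> 9 lines: cvzj ayciz khxz phuc xhsn lnu bpibt dlvw uhl
Final line 7: bpibt

Answer: bpibt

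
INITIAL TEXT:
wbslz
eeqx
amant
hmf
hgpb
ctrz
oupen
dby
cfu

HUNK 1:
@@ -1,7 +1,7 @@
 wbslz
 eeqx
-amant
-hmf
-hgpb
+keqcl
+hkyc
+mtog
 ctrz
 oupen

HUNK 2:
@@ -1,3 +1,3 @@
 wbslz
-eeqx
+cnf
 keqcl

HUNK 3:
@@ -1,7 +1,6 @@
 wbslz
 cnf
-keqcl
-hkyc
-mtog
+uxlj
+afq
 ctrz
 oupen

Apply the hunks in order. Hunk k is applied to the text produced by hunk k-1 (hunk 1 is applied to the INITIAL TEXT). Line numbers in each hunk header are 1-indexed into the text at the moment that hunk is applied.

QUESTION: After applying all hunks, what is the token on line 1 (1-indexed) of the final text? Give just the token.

Answer: wbslz

Derivation:
Hunk 1: at line 1 remove [amant,hmf,hgpb] add [keqcl,hkyc,mtog] -> 9 lines: wbslz eeqx keqcl hkyc mtog ctrz oupen dby cfu
Hunk 2: at line 1 remove [eeqx] add [cnf] -> 9 lines: wbslz cnf keqcl hkyc mtog ctrz oupen dby cfu
Hunk 3: at line 1 remove [keqcl,hkyc,mtog] add [uxlj,afq] -> 8 lines: wbslz cnf uxlj afq ctrz oupen dby cfu
Final line 1: wbslz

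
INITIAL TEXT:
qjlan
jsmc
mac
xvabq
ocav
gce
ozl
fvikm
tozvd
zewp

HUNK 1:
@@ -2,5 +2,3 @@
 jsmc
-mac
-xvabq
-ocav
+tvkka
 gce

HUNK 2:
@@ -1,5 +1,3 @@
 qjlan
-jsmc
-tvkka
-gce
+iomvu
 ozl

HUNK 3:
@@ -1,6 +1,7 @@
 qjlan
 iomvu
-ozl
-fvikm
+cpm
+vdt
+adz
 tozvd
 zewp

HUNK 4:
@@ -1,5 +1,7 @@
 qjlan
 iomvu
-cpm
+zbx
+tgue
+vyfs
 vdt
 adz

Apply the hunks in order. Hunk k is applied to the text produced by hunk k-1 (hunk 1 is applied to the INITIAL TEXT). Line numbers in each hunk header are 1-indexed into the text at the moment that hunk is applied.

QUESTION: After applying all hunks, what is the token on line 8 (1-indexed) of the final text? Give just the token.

Answer: tozvd

Derivation:
Hunk 1: at line 2 remove [mac,xvabq,ocav] add [tvkka] -> 8 lines: qjlan jsmc tvkka gce ozl fvikm tozvd zewp
Hunk 2: at line 1 remove [jsmc,tvkka,gce] add [iomvu] -> 6 lines: qjlan iomvu ozl fvikm tozvd zewp
Hunk 3: at line 1 remove [ozl,fvikm] add [cpm,vdt,adz] -> 7 lines: qjlan iomvu cpm vdt adz tozvd zewp
Hunk 4: at line 1 remove [cpm] add [zbx,tgue,vyfs] -> 9 lines: qjlan iomvu zbx tgue vyfs vdt adz tozvd zewp
Final line 8: tozvd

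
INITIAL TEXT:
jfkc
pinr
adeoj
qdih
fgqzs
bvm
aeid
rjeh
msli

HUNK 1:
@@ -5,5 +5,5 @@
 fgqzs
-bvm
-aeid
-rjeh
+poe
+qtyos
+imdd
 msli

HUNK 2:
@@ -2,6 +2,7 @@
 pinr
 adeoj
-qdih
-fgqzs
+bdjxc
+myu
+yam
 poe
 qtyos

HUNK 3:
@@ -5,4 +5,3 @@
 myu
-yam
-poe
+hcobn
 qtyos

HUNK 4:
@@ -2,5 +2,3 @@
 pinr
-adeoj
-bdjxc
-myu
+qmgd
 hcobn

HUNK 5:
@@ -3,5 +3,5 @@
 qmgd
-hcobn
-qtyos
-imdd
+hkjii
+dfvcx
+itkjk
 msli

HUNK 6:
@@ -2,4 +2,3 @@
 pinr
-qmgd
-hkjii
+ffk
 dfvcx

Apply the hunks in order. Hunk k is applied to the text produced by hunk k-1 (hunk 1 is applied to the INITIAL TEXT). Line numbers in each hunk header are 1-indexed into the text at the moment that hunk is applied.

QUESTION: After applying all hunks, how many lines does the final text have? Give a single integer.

Hunk 1: at line 5 remove [bvm,aeid,rjeh] add [poe,qtyos,imdd] -> 9 lines: jfkc pinr adeoj qdih fgqzs poe qtyos imdd msli
Hunk 2: at line 2 remove [qdih,fgqzs] add [bdjxc,myu,yam] -> 10 lines: jfkc pinr adeoj bdjxc myu yam poe qtyos imdd msli
Hunk 3: at line 5 remove [yam,poe] add [hcobn] -> 9 lines: jfkc pinr adeoj bdjxc myu hcobn qtyos imdd msli
Hunk 4: at line 2 remove [adeoj,bdjxc,myu] add [qmgd] -> 7 lines: jfkc pinr qmgd hcobn qtyos imdd msli
Hunk 5: at line 3 remove [hcobn,qtyos,imdd] add [hkjii,dfvcx,itkjk] -> 7 lines: jfkc pinr qmgd hkjii dfvcx itkjk msli
Hunk 6: at line 2 remove [qmgd,hkjii] add [ffk] -> 6 lines: jfkc pinr ffk dfvcx itkjk msli
Final line count: 6

Answer: 6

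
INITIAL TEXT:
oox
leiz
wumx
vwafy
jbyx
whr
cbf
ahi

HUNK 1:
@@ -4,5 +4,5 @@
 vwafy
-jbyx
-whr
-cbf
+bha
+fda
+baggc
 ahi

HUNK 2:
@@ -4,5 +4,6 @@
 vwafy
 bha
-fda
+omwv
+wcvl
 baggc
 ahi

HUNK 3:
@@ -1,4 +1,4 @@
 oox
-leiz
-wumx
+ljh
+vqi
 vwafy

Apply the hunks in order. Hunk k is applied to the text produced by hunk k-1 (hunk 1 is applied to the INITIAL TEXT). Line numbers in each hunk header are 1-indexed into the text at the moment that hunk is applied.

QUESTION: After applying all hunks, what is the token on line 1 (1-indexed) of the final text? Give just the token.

Hunk 1: at line 4 remove [jbyx,whr,cbf] add [bha,fda,baggc] -> 8 lines: oox leiz wumx vwafy bha fda baggc ahi
Hunk 2: at line 4 remove [fda] add [omwv,wcvl] -> 9 lines: oox leiz wumx vwafy bha omwv wcvl baggc ahi
Hunk 3: at line 1 remove [leiz,wumx] add [ljh,vqi] -> 9 lines: oox ljh vqi vwafy bha omwv wcvl baggc ahi
Final line 1: oox

Answer: oox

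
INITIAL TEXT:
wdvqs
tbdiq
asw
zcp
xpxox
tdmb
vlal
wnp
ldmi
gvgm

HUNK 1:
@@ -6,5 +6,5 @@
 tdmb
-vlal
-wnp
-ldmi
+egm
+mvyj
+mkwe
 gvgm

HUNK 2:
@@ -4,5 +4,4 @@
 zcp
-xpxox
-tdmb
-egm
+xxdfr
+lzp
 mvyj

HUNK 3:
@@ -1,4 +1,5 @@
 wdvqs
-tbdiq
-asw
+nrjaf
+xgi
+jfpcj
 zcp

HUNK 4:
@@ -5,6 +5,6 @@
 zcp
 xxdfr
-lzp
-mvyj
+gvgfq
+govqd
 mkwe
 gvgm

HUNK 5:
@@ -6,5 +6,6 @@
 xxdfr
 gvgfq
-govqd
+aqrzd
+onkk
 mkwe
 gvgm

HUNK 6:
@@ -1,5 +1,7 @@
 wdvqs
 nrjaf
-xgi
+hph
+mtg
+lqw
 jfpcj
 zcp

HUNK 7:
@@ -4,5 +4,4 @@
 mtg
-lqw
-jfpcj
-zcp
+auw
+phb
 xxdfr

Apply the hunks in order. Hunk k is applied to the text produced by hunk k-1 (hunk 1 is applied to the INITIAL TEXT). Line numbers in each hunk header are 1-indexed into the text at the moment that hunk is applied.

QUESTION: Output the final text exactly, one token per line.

Hunk 1: at line 6 remove [vlal,wnp,ldmi] add [egm,mvyj,mkwe] -> 10 lines: wdvqs tbdiq asw zcp xpxox tdmb egm mvyj mkwe gvgm
Hunk 2: at line 4 remove [xpxox,tdmb,egm] add [xxdfr,lzp] -> 9 lines: wdvqs tbdiq asw zcp xxdfr lzp mvyj mkwe gvgm
Hunk 3: at line 1 remove [tbdiq,asw] add [nrjaf,xgi,jfpcj] -> 10 lines: wdvqs nrjaf xgi jfpcj zcp xxdfr lzp mvyj mkwe gvgm
Hunk 4: at line 5 remove [lzp,mvyj] add [gvgfq,govqd] -> 10 lines: wdvqs nrjaf xgi jfpcj zcp xxdfr gvgfq govqd mkwe gvgm
Hunk 5: at line 6 remove [govqd] add [aqrzd,onkk] -> 11 lines: wdvqs nrjaf xgi jfpcj zcp xxdfr gvgfq aqrzd onkk mkwe gvgm
Hunk 6: at line 1 remove [xgi] add [hph,mtg,lqw] -> 13 lines: wdvqs nrjaf hph mtg lqw jfpcj zcp xxdfr gvgfq aqrzd onkk mkwe gvgm
Hunk 7: at line 4 remove [lqw,jfpcj,zcp] add [auw,phb] -> 12 lines: wdvqs nrjaf hph mtg auw phb xxdfr gvgfq aqrzd onkk mkwe gvgm

Answer: wdvqs
nrjaf
hph
mtg
auw
phb
xxdfr
gvgfq
aqrzd
onkk
mkwe
gvgm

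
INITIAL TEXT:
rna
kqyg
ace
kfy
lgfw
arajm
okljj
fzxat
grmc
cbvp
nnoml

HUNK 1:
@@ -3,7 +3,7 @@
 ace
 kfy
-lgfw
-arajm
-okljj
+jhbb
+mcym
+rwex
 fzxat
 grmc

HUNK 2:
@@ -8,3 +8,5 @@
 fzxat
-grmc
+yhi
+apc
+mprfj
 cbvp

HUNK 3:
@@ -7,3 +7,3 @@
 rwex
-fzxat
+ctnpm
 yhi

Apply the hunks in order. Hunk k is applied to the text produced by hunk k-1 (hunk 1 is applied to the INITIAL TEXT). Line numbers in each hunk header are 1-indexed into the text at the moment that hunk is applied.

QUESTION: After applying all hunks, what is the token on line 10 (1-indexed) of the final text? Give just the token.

Hunk 1: at line 3 remove [lgfw,arajm,okljj] add [jhbb,mcym,rwex] -> 11 lines: rna kqyg ace kfy jhbb mcym rwex fzxat grmc cbvp nnoml
Hunk 2: at line 8 remove [grmc] add [yhi,apc,mprfj] -> 13 lines: rna kqyg ace kfy jhbb mcym rwex fzxat yhi apc mprfj cbvp nnoml
Hunk 3: at line 7 remove [fzxat] add [ctnpm] -> 13 lines: rna kqyg ace kfy jhbb mcym rwex ctnpm yhi apc mprfj cbvp nnoml
Final line 10: apc

Answer: apc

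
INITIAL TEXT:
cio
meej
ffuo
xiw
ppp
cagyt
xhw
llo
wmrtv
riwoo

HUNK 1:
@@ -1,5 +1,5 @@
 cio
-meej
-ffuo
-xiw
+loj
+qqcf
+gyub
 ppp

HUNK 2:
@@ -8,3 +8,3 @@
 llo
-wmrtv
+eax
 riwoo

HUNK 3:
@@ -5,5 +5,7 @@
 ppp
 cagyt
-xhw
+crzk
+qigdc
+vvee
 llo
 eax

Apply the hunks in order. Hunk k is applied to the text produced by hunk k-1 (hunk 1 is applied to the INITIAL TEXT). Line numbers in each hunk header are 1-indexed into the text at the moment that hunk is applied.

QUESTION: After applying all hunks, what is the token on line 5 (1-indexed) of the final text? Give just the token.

Hunk 1: at line 1 remove [meej,ffuo,xiw] add [loj,qqcf,gyub] -> 10 lines: cio loj qqcf gyub ppp cagyt xhw llo wmrtv riwoo
Hunk 2: at line 8 remove [wmrtv] add [eax] -> 10 lines: cio loj qqcf gyub ppp cagyt xhw llo eax riwoo
Hunk 3: at line 5 remove [xhw] add [crzk,qigdc,vvee] -> 12 lines: cio loj qqcf gyub ppp cagyt crzk qigdc vvee llo eax riwoo
Final line 5: ppp

Answer: ppp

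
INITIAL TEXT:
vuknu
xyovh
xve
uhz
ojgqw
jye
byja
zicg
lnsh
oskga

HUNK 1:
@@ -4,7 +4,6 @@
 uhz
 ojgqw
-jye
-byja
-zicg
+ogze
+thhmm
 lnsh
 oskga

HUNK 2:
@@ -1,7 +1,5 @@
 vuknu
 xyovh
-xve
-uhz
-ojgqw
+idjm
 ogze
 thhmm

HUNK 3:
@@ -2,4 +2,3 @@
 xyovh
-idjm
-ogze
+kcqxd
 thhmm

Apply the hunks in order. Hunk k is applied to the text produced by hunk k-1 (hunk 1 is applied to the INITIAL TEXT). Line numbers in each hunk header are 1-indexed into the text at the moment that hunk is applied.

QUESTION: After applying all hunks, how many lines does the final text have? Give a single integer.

Hunk 1: at line 4 remove [jye,byja,zicg] add [ogze,thhmm] -> 9 lines: vuknu xyovh xve uhz ojgqw ogze thhmm lnsh oskga
Hunk 2: at line 1 remove [xve,uhz,ojgqw] add [idjm] -> 7 lines: vuknu xyovh idjm ogze thhmm lnsh oskga
Hunk 3: at line 2 remove [idjm,ogze] add [kcqxd] -> 6 lines: vuknu xyovh kcqxd thhmm lnsh oskga
Final line count: 6

Answer: 6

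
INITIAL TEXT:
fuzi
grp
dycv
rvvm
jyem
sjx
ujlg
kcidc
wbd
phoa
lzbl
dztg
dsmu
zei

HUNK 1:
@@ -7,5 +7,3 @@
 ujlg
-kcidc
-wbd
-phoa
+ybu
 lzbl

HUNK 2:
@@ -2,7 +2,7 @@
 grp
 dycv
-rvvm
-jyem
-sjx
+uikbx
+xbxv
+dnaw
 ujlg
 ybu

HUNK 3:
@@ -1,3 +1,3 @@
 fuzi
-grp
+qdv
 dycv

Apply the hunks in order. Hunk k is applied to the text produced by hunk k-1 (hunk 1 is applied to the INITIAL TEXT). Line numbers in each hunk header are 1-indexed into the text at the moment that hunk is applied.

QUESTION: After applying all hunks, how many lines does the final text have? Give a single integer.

Hunk 1: at line 7 remove [kcidc,wbd,phoa] add [ybu] -> 12 lines: fuzi grp dycv rvvm jyem sjx ujlg ybu lzbl dztg dsmu zei
Hunk 2: at line 2 remove [rvvm,jyem,sjx] add [uikbx,xbxv,dnaw] -> 12 lines: fuzi grp dycv uikbx xbxv dnaw ujlg ybu lzbl dztg dsmu zei
Hunk 3: at line 1 remove [grp] add [qdv] -> 12 lines: fuzi qdv dycv uikbx xbxv dnaw ujlg ybu lzbl dztg dsmu zei
Final line count: 12

Answer: 12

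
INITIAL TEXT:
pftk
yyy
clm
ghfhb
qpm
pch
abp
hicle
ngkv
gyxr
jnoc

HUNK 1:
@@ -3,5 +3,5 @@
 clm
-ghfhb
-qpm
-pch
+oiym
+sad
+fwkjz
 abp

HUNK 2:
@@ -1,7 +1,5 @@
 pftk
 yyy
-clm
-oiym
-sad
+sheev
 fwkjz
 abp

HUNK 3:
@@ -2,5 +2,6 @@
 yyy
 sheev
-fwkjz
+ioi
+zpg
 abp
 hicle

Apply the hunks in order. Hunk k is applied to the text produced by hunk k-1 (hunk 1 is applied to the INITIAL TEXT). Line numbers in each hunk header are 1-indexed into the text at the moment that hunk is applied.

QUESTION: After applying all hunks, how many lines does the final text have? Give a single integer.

Hunk 1: at line 3 remove [ghfhb,qpm,pch] add [oiym,sad,fwkjz] -> 11 lines: pftk yyy clm oiym sad fwkjz abp hicle ngkv gyxr jnoc
Hunk 2: at line 1 remove [clm,oiym,sad] add [sheev] -> 9 lines: pftk yyy sheev fwkjz abp hicle ngkv gyxr jnoc
Hunk 3: at line 2 remove [fwkjz] add [ioi,zpg] -> 10 lines: pftk yyy sheev ioi zpg abp hicle ngkv gyxr jnoc
Final line count: 10

Answer: 10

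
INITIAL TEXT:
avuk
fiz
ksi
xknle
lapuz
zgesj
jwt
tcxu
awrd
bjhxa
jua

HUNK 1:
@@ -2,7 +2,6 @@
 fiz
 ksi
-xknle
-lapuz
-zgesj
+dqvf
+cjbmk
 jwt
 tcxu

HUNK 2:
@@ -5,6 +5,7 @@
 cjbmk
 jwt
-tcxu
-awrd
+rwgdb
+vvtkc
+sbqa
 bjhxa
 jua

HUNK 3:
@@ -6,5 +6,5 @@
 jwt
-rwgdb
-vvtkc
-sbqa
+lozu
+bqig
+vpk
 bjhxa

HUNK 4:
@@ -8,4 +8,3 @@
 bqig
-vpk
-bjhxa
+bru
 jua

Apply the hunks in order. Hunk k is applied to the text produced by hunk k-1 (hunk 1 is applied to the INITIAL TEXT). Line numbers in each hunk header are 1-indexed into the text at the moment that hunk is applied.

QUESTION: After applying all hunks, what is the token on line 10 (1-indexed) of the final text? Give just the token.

Hunk 1: at line 2 remove [xknle,lapuz,zgesj] add [dqvf,cjbmk] -> 10 lines: avuk fiz ksi dqvf cjbmk jwt tcxu awrd bjhxa jua
Hunk 2: at line 5 remove [tcxu,awrd] add [rwgdb,vvtkc,sbqa] -> 11 lines: avuk fiz ksi dqvf cjbmk jwt rwgdb vvtkc sbqa bjhxa jua
Hunk 3: at line 6 remove [rwgdb,vvtkc,sbqa] add [lozu,bqig,vpk] -> 11 lines: avuk fiz ksi dqvf cjbmk jwt lozu bqig vpk bjhxa jua
Hunk 4: at line 8 remove [vpk,bjhxa] add [bru] -> 10 lines: avuk fiz ksi dqvf cjbmk jwt lozu bqig bru jua
Final line 10: jua

Answer: jua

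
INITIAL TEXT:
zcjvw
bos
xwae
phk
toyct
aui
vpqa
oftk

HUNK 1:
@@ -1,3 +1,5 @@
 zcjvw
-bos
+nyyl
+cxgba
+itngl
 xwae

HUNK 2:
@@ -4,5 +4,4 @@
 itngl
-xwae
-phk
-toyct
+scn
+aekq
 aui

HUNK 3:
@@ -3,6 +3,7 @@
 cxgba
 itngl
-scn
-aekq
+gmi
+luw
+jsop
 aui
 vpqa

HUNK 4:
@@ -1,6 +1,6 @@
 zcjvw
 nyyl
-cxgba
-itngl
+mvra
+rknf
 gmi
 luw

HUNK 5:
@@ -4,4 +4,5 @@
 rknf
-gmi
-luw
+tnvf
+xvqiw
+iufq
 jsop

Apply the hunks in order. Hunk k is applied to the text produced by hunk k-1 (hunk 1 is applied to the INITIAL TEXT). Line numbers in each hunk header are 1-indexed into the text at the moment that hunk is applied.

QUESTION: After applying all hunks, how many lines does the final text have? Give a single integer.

Answer: 11

Derivation:
Hunk 1: at line 1 remove [bos] add [nyyl,cxgba,itngl] -> 10 lines: zcjvw nyyl cxgba itngl xwae phk toyct aui vpqa oftk
Hunk 2: at line 4 remove [xwae,phk,toyct] add [scn,aekq] -> 9 lines: zcjvw nyyl cxgba itngl scn aekq aui vpqa oftk
Hunk 3: at line 3 remove [scn,aekq] add [gmi,luw,jsop] -> 10 lines: zcjvw nyyl cxgba itngl gmi luw jsop aui vpqa oftk
Hunk 4: at line 1 remove [cxgba,itngl] add [mvra,rknf] -> 10 lines: zcjvw nyyl mvra rknf gmi luw jsop aui vpqa oftk
Hunk 5: at line 4 remove [gmi,luw] add [tnvf,xvqiw,iufq] -> 11 lines: zcjvw nyyl mvra rknf tnvf xvqiw iufq jsop aui vpqa oftk
Final line count: 11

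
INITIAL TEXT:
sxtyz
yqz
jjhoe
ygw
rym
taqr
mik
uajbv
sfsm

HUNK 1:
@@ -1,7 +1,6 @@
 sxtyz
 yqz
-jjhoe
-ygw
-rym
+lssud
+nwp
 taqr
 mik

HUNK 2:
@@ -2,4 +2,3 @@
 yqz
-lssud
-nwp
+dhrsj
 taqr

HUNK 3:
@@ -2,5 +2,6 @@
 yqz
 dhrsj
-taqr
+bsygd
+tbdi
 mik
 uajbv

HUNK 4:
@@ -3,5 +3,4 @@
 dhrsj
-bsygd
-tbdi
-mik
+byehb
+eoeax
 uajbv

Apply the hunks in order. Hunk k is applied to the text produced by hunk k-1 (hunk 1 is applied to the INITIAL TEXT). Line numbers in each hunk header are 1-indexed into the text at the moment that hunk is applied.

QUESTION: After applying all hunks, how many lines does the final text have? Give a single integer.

Hunk 1: at line 1 remove [jjhoe,ygw,rym] add [lssud,nwp] -> 8 lines: sxtyz yqz lssud nwp taqr mik uajbv sfsm
Hunk 2: at line 2 remove [lssud,nwp] add [dhrsj] -> 7 lines: sxtyz yqz dhrsj taqr mik uajbv sfsm
Hunk 3: at line 2 remove [taqr] add [bsygd,tbdi] -> 8 lines: sxtyz yqz dhrsj bsygd tbdi mik uajbv sfsm
Hunk 4: at line 3 remove [bsygd,tbdi,mik] add [byehb,eoeax] -> 7 lines: sxtyz yqz dhrsj byehb eoeax uajbv sfsm
Final line count: 7

Answer: 7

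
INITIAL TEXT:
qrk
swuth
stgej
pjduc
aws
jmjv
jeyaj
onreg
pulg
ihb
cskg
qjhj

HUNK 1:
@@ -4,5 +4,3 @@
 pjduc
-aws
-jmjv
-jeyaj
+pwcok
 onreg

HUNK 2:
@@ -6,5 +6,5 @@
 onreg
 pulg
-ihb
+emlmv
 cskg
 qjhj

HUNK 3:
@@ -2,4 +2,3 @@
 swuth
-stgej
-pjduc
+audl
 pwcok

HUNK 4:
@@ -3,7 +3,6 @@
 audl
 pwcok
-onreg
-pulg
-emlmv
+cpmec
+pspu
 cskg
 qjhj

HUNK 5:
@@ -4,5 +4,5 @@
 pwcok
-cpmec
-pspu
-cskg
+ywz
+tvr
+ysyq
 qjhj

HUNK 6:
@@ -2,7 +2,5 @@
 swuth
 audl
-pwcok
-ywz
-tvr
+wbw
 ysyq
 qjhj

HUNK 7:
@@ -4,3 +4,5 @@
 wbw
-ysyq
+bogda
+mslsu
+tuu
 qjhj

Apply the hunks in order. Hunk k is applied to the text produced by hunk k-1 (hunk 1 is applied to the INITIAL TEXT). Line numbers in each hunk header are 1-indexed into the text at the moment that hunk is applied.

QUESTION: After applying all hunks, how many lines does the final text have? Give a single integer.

Answer: 8

Derivation:
Hunk 1: at line 4 remove [aws,jmjv,jeyaj] add [pwcok] -> 10 lines: qrk swuth stgej pjduc pwcok onreg pulg ihb cskg qjhj
Hunk 2: at line 6 remove [ihb] add [emlmv] -> 10 lines: qrk swuth stgej pjduc pwcok onreg pulg emlmv cskg qjhj
Hunk 3: at line 2 remove [stgej,pjduc] add [audl] -> 9 lines: qrk swuth audl pwcok onreg pulg emlmv cskg qjhj
Hunk 4: at line 3 remove [onreg,pulg,emlmv] add [cpmec,pspu] -> 8 lines: qrk swuth audl pwcok cpmec pspu cskg qjhj
Hunk 5: at line 4 remove [cpmec,pspu,cskg] add [ywz,tvr,ysyq] -> 8 lines: qrk swuth audl pwcok ywz tvr ysyq qjhj
Hunk 6: at line 2 remove [pwcok,ywz,tvr] add [wbw] -> 6 lines: qrk swuth audl wbw ysyq qjhj
Hunk 7: at line 4 remove [ysyq] add [bogda,mslsu,tuu] -> 8 lines: qrk swuth audl wbw bogda mslsu tuu qjhj
Final line count: 8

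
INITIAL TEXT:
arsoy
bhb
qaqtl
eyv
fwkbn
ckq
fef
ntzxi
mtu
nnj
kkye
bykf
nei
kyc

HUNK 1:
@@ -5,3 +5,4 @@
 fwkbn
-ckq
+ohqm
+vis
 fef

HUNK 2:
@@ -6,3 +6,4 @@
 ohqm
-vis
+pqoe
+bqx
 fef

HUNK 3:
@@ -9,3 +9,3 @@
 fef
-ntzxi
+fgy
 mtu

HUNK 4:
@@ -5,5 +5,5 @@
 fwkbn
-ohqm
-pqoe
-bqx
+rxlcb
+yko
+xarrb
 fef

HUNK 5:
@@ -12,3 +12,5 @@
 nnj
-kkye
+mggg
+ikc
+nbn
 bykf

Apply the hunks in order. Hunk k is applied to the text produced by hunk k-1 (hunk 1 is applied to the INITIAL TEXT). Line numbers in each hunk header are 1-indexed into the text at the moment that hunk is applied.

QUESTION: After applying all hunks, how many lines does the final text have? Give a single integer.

Hunk 1: at line 5 remove [ckq] add [ohqm,vis] -> 15 lines: arsoy bhb qaqtl eyv fwkbn ohqm vis fef ntzxi mtu nnj kkye bykf nei kyc
Hunk 2: at line 6 remove [vis] add [pqoe,bqx] -> 16 lines: arsoy bhb qaqtl eyv fwkbn ohqm pqoe bqx fef ntzxi mtu nnj kkye bykf nei kyc
Hunk 3: at line 9 remove [ntzxi] add [fgy] -> 16 lines: arsoy bhb qaqtl eyv fwkbn ohqm pqoe bqx fef fgy mtu nnj kkye bykf nei kyc
Hunk 4: at line 5 remove [ohqm,pqoe,bqx] add [rxlcb,yko,xarrb] -> 16 lines: arsoy bhb qaqtl eyv fwkbn rxlcb yko xarrb fef fgy mtu nnj kkye bykf nei kyc
Hunk 5: at line 12 remove [kkye] add [mggg,ikc,nbn] -> 18 lines: arsoy bhb qaqtl eyv fwkbn rxlcb yko xarrb fef fgy mtu nnj mggg ikc nbn bykf nei kyc
Final line count: 18

Answer: 18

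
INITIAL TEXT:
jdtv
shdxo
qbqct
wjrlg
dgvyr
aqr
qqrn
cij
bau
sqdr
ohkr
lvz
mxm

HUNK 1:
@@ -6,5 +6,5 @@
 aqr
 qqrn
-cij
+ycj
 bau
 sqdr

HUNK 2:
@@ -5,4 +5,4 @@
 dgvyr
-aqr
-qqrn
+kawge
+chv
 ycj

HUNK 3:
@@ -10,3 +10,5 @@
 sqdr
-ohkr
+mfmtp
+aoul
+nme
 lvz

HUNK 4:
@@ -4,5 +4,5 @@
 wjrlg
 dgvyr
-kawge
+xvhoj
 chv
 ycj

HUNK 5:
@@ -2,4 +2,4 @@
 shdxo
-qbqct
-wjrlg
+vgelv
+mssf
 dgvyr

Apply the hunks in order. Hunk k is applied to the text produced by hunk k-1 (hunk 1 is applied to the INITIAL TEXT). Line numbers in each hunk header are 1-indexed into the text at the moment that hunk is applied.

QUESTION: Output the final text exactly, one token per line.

Answer: jdtv
shdxo
vgelv
mssf
dgvyr
xvhoj
chv
ycj
bau
sqdr
mfmtp
aoul
nme
lvz
mxm

Derivation:
Hunk 1: at line 6 remove [cij] add [ycj] -> 13 lines: jdtv shdxo qbqct wjrlg dgvyr aqr qqrn ycj bau sqdr ohkr lvz mxm
Hunk 2: at line 5 remove [aqr,qqrn] add [kawge,chv] -> 13 lines: jdtv shdxo qbqct wjrlg dgvyr kawge chv ycj bau sqdr ohkr lvz mxm
Hunk 3: at line 10 remove [ohkr] add [mfmtp,aoul,nme] -> 15 lines: jdtv shdxo qbqct wjrlg dgvyr kawge chv ycj bau sqdr mfmtp aoul nme lvz mxm
Hunk 4: at line 4 remove [kawge] add [xvhoj] -> 15 lines: jdtv shdxo qbqct wjrlg dgvyr xvhoj chv ycj bau sqdr mfmtp aoul nme lvz mxm
Hunk 5: at line 2 remove [qbqct,wjrlg] add [vgelv,mssf] -> 15 lines: jdtv shdxo vgelv mssf dgvyr xvhoj chv ycj bau sqdr mfmtp aoul nme lvz mxm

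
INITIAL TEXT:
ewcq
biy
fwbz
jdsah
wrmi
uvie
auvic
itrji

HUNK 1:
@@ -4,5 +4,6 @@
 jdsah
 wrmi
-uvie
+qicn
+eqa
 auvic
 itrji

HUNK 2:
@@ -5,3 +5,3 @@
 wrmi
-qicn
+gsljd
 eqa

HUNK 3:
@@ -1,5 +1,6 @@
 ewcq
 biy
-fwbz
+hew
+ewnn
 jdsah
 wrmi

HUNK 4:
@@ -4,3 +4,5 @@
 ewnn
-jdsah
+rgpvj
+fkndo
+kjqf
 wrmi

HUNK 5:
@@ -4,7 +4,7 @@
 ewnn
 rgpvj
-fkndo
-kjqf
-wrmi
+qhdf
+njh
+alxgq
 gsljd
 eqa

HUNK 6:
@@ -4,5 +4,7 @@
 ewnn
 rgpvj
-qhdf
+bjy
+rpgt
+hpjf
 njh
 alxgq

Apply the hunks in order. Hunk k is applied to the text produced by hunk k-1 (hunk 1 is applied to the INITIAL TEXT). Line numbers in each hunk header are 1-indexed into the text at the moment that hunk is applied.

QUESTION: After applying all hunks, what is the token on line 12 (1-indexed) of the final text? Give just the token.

Hunk 1: at line 4 remove [uvie] add [qicn,eqa] -> 9 lines: ewcq biy fwbz jdsah wrmi qicn eqa auvic itrji
Hunk 2: at line 5 remove [qicn] add [gsljd] -> 9 lines: ewcq biy fwbz jdsah wrmi gsljd eqa auvic itrji
Hunk 3: at line 1 remove [fwbz] add [hew,ewnn] -> 10 lines: ewcq biy hew ewnn jdsah wrmi gsljd eqa auvic itrji
Hunk 4: at line 4 remove [jdsah] add [rgpvj,fkndo,kjqf] -> 12 lines: ewcq biy hew ewnn rgpvj fkndo kjqf wrmi gsljd eqa auvic itrji
Hunk 5: at line 4 remove [fkndo,kjqf,wrmi] add [qhdf,njh,alxgq] -> 12 lines: ewcq biy hew ewnn rgpvj qhdf njh alxgq gsljd eqa auvic itrji
Hunk 6: at line 4 remove [qhdf] add [bjy,rpgt,hpjf] -> 14 lines: ewcq biy hew ewnn rgpvj bjy rpgt hpjf njh alxgq gsljd eqa auvic itrji
Final line 12: eqa

Answer: eqa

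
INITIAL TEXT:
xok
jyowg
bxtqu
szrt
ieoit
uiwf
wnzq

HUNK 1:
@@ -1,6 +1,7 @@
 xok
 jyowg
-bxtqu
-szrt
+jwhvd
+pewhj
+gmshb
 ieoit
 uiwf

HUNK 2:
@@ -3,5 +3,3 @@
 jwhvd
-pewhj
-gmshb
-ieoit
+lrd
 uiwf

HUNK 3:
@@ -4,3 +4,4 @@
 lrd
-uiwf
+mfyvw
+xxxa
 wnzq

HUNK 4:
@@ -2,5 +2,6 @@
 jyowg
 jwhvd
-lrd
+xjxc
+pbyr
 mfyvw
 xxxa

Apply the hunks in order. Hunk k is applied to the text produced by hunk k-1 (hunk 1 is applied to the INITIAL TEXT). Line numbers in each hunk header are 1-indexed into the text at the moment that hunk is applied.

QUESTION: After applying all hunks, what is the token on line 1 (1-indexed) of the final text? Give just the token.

Answer: xok

Derivation:
Hunk 1: at line 1 remove [bxtqu,szrt] add [jwhvd,pewhj,gmshb] -> 8 lines: xok jyowg jwhvd pewhj gmshb ieoit uiwf wnzq
Hunk 2: at line 3 remove [pewhj,gmshb,ieoit] add [lrd] -> 6 lines: xok jyowg jwhvd lrd uiwf wnzq
Hunk 3: at line 4 remove [uiwf] add [mfyvw,xxxa] -> 7 lines: xok jyowg jwhvd lrd mfyvw xxxa wnzq
Hunk 4: at line 2 remove [lrd] add [xjxc,pbyr] -> 8 lines: xok jyowg jwhvd xjxc pbyr mfyvw xxxa wnzq
Final line 1: xok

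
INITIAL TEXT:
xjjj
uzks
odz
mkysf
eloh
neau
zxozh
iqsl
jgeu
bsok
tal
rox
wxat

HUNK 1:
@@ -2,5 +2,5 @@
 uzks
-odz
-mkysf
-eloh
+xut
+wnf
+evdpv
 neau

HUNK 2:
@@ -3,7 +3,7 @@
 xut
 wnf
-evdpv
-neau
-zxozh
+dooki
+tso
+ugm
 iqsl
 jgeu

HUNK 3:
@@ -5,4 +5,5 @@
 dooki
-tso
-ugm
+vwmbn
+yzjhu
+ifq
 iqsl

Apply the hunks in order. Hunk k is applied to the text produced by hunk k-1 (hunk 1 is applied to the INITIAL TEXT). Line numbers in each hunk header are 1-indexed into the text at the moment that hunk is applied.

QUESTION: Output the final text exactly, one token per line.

Hunk 1: at line 2 remove [odz,mkysf,eloh] add [xut,wnf,evdpv] -> 13 lines: xjjj uzks xut wnf evdpv neau zxozh iqsl jgeu bsok tal rox wxat
Hunk 2: at line 3 remove [evdpv,neau,zxozh] add [dooki,tso,ugm] -> 13 lines: xjjj uzks xut wnf dooki tso ugm iqsl jgeu bsok tal rox wxat
Hunk 3: at line 5 remove [tso,ugm] add [vwmbn,yzjhu,ifq] -> 14 lines: xjjj uzks xut wnf dooki vwmbn yzjhu ifq iqsl jgeu bsok tal rox wxat

Answer: xjjj
uzks
xut
wnf
dooki
vwmbn
yzjhu
ifq
iqsl
jgeu
bsok
tal
rox
wxat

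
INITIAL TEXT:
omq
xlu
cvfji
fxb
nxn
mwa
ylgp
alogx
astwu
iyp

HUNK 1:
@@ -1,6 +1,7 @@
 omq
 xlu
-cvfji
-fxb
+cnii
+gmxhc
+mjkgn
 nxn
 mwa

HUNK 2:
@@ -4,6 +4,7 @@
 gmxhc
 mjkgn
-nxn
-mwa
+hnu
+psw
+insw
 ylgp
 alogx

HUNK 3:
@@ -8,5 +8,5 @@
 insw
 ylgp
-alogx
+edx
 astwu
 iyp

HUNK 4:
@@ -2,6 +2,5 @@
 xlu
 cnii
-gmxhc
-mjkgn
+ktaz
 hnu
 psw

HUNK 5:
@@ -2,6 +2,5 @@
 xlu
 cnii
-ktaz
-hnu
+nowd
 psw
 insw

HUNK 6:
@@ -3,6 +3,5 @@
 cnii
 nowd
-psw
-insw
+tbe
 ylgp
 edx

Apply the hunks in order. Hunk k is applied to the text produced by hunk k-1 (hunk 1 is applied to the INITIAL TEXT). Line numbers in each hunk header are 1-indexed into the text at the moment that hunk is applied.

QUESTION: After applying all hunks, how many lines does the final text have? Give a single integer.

Answer: 9

Derivation:
Hunk 1: at line 1 remove [cvfji,fxb] add [cnii,gmxhc,mjkgn] -> 11 lines: omq xlu cnii gmxhc mjkgn nxn mwa ylgp alogx astwu iyp
Hunk 2: at line 4 remove [nxn,mwa] add [hnu,psw,insw] -> 12 lines: omq xlu cnii gmxhc mjkgn hnu psw insw ylgp alogx astwu iyp
Hunk 3: at line 8 remove [alogx] add [edx] -> 12 lines: omq xlu cnii gmxhc mjkgn hnu psw insw ylgp edx astwu iyp
Hunk 4: at line 2 remove [gmxhc,mjkgn] add [ktaz] -> 11 lines: omq xlu cnii ktaz hnu psw insw ylgp edx astwu iyp
Hunk 5: at line 2 remove [ktaz,hnu] add [nowd] -> 10 lines: omq xlu cnii nowd psw insw ylgp edx astwu iyp
Hunk 6: at line 3 remove [psw,insw] add [tbe] -> 9 lines: omq xlu cnii nowd tbe ylgp edx astwu iyp
Final line count: 9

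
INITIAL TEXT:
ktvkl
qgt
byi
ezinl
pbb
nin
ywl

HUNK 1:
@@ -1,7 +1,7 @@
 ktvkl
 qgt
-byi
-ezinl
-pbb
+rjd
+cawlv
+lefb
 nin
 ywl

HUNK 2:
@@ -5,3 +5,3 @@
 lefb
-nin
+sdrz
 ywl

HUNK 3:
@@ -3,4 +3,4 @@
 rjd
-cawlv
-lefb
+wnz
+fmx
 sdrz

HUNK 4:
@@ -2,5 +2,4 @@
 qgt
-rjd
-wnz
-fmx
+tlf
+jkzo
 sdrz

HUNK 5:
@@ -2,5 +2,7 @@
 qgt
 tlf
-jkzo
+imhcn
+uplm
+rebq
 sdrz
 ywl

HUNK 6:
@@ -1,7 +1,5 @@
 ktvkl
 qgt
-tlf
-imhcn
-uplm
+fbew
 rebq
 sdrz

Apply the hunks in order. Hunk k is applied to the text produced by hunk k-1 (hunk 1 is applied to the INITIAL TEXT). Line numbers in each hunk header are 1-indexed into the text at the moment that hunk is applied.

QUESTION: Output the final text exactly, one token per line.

Answer: ktvkl
qgt
fbew
rebq
sdrz
ywl

Derivation:
Hunk 1: at line 1 remove [byi,ezinl,pbb] add [rjd,cawlv,lefb] -> 7 lines: ktvkl qgt rjd cawlv lefb nin ywl
Hunk 2: at line 5 remove [nin] add [sdrz] -> 7 lines: ktvkl qgt rjd cawlv lefb sdrz ywl
Hunk 3: at line 3 remove [cawlv,lefb] add [wnz,fmx] -> 7 lines: ktvkl qgt rjd wnz fmx sdrz ywl
Hunk 4: at line 2 remove [rjd,wnz,fmx] add [tlf,jkzo] -> 6 lines: ktvkl qgt tlf jkzo sdrz ywl
Hunk 5: at line 2 remove [jkzo] add [imhcn,uplm,rebq] -> 8 lines: ktvkl qgt tlf imhcn uplm rebq sdrz ywl
Hunk 6: at line 1 remove [tlf,imhcn,uplm] add [fbew] -> 6 lines: ktvkl qgt fbew rebq sdrz ywl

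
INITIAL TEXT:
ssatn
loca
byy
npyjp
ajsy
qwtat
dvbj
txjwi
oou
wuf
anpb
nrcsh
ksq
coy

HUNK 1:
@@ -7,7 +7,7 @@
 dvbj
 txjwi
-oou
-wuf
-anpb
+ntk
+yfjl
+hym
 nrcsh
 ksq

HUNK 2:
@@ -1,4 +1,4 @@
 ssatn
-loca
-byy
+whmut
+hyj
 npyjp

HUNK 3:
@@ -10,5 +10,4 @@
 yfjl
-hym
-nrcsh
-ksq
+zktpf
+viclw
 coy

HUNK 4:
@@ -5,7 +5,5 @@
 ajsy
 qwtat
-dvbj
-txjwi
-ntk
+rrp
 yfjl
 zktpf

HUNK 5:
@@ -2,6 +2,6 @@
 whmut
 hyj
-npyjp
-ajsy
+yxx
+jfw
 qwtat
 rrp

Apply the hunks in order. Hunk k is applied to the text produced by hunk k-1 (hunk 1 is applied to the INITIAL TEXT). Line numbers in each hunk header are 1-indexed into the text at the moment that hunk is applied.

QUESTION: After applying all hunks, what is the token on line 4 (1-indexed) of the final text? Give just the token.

Hunk 1: at line 7 remove [oou,wuf,anpb] add [ntk,yfjl,hym] -> 14 lines: ssatn loca byy npyjp ajsy qwtat dvbj txjwi ntk yfjl hym nrcsh ksq coy
Hunk 2: at line 1 remove [loca,byy] add [whmut,hyj] -> 14 lines: ssatn whmut hyj npyjp ajsy qwtat dvbj txjwi ntk yfjl hym nrcsh ksq coy
Hunk 3: at line 10 remove [hym,nrcsh,ksq] add [zktpf,viclw] -> 13 lines: ssatn whmut hyj npyjp ajsy qwtat dvbj txjwi ntk yfjl zktpf viclw coy
Hunk 4: at line 5 remove [dvbj,txjwi,ntk] add [rrp] -> 11 lines: ssatn whmut hyj npyjp ajsy qwtat rrp yfjl zktpf viclw coy
Hunk 5: at line 2 remove [npyjp,ajsy] add [yxx,jfw] -> 11 lines: ssatn whmut hyj yxx jfw qwtat rrp yfjl zktpf viclw coy
Final line 4: yxx

Answer: yxx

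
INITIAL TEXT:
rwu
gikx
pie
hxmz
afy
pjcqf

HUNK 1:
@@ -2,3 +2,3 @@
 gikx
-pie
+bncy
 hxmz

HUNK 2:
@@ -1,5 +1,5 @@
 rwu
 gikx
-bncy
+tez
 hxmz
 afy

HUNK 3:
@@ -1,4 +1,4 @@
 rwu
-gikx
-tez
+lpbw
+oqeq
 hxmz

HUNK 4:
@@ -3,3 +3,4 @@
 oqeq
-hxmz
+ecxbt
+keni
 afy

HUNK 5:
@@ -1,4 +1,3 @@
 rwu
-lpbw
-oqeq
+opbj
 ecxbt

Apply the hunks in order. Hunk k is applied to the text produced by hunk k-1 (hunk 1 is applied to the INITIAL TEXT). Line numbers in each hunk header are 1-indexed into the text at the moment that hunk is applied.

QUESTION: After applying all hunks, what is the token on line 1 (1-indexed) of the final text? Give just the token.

Hunk 1: at line 2 remove [pie] add [bncy] -> 6 lines: rwu gikx bncy hxmz afy pjcqf
Hunk 2: at line 1 remove [bncy] add [tez] -> 6 lines: rwu gikx tez hxmz afy pjcqf
Hunk 3: at line 1 remove [gikx,tez] add [lpbw,oqeq] -> 6 lines: rwu lpbw oqeq hxmz afy pjcqf
Hunk 4: at line 3 remove [hxmz] add [ecxbt,keni] -> 7 lines: rwu lpbw oqeq ecxbt keni afy pjcqf
Hunk 5: at line 1 remove [lpbw,oqeq] add [opbj] -> 6 lines: rwu opbj ecxbt keni afy pjcqf
Final line 1: rwu

Answer: rwu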